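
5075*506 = 2567950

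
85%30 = 25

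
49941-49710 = 231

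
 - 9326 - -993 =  - 8333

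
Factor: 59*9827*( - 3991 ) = -2313953863  =  - 13^1*31^1* 59^1 * 307^1 * 317^1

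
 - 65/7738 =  - 1 + 7673/7738= - 0.01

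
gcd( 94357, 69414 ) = 1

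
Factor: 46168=2^3 * 29^1  *  199^1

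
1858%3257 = 1858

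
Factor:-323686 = - 2^1*11^1*14713^1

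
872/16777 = 872/16777 = 0.05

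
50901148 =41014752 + 9886396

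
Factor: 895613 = 895613^1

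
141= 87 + 54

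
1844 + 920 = 2764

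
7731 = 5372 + 2359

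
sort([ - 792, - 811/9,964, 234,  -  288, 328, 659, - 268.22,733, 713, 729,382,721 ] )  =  [-792, - 288,-268.22, - 811/9, 234, 328, 382, 659,713,721,729,733, 964 ] 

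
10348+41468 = 51816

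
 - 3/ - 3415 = 3/3415 = 0.00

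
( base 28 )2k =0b1001100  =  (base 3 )2211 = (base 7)136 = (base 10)76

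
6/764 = 3/382  =  0.01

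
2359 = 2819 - 460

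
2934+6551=9485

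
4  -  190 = -186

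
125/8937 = 125/8937 = 0.01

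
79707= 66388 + 13319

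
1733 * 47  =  81451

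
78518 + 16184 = 94702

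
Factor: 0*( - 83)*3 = 0 = 0^1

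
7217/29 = 7217/29  =  248.86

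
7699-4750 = 2949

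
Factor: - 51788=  - 2^2*11^2 * 107^1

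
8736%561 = 321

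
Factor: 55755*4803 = 267791265 = 3^4*5^1*7^1*59^1*1601^1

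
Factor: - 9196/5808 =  - 2^( - 2)*3^( - 1 )*19^1=- 19/12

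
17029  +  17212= 34241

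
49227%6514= 3629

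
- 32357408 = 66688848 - 99046256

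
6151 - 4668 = 1483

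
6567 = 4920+1647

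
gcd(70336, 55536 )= 16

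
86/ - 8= - 43/4=- 10.75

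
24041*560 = 13462960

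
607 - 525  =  82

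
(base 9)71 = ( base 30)24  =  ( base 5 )224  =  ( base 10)64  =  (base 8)100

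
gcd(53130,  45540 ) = 7590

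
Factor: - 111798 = -2^1  *  3^2*6211^1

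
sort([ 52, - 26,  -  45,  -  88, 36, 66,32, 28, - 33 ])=[ - 88, - 45, - 33 ,-26, 28, 32, 36, 52,66 ]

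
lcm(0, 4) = 0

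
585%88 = 57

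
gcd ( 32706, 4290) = 6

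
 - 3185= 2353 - 5538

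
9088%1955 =1268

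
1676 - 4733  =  -3057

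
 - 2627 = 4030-6657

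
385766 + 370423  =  756189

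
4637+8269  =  12906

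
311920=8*38990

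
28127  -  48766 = -20639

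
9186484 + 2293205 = 11479689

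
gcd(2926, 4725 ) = 7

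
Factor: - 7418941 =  - 7418941^1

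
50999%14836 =6491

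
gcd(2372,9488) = 2372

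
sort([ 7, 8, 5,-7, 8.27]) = [- 7,5, 7, 8,8.27 ]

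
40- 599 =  - 559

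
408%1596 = 408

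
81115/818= 81115/818 = 99.16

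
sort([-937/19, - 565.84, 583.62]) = [ - 565.84,-937/19, 583.62] 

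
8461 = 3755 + 4706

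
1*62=62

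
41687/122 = 41687/122=341.70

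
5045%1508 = 521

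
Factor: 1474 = 2^1*11^1*67^1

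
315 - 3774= - 3459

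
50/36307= 50/36307 = 0.00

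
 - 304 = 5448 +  - 5752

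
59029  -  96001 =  - 36972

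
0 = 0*11895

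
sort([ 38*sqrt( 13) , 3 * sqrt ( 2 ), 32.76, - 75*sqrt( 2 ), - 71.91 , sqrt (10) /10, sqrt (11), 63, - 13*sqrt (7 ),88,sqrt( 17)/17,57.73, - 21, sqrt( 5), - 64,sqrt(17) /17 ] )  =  [ - 75 *sqrt( 2 ),-71.91 , - 64 , - 13 * sqrt(7), -21,sqrt( 17)/17, sqrt( 17)/17,sqrt ( 10 )/10, sqrt(5 ) , sqrt(11 ),  3 * sqrt(2), 32.76,57.73, 63, 88,38*sqrt(13 )]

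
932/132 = 233/33 = 7.06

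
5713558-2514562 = 3198996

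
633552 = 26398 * 24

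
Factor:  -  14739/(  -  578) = 51/2  =  2^ (  -  1)* 3^1*17^1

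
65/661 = 65/661 = 0.10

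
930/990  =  31/33 = 0.94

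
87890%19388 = 10338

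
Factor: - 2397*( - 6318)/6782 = 3^6*13^1 * 17^1*47^1*3391^( - 1) = 7572123/3391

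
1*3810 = 3810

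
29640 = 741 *40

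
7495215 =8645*867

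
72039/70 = 1029 + 9/70  =  1029.13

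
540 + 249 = 789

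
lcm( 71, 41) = 2911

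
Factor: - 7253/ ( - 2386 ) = 2^ ( - 1 )* 1193^( - 1 )*7253^1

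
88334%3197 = 2015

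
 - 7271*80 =-581680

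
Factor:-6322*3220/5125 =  - 4071368/1025 = - 2^3 * 5^(-2 )*7^1*23^1 * 29^1 * 41^(-1 ) * 109^1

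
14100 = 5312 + 8788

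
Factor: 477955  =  5^1*17^1*5623^1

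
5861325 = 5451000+410325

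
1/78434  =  1/78434 = 0.00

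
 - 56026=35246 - 91272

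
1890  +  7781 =9671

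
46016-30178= 15838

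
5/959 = 5/959 = 0.01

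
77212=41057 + 36155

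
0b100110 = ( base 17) 24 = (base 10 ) 38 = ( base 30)18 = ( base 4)212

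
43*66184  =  2845912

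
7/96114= 7/96114  =  0.00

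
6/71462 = 3/35731 = 0.00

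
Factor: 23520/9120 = 7^2*19^( - 1) = 49/19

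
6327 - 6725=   -  398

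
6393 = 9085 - 2692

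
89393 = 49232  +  40161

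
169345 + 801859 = 971204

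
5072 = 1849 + 3223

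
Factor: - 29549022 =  - 2^1*3^1*4924837^1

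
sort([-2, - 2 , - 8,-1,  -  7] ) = [ - 8, - 7,-2, - 2, - 1] 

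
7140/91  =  1020/13= 78.46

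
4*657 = 2628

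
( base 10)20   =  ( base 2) 10100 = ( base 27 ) k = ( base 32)K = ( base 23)K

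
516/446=258/223  =  1.16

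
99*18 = 1782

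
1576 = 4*394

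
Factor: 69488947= 11^1*19^1*503^1*661^1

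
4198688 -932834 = 3265854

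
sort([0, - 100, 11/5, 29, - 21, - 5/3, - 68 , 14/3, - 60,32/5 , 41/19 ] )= [ - 100, - 68, - 60, - 21,-5/3, 0 , 41/19, 11/5, 14/3,  32/5,  29]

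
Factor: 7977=3^1*2659^1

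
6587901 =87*75723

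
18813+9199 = 28012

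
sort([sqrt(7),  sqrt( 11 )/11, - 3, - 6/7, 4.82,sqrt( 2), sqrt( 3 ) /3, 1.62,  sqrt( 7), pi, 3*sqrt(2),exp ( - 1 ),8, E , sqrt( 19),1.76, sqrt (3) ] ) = [- 3,-6/7, sqrt( 11 ) /11, exp(-1), sqrt( 3 )/3,sqrt ( 2), 1.62,sqrt(3), 1.76, sqrt( 7 ), sqrt( 7),E,pi, 3*sqrt(2), sqrt( 19 ),4.82 , 8] 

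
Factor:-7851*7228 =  - 2^2 * 3^1*13^1*139^1 * 2617^1 = -56747028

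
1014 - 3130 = - 2116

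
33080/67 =493+49/67 = 493.73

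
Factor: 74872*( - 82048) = - 2^10*7^2*191^1 * 641^1= - 6143097856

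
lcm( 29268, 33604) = 907308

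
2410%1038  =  334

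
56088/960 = 58 + 17/40 = 58.42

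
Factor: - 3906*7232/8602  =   - 14124096/4301 = - 2^6*3^2*7^1 * 11^(-1) * 17^ ( -1)*  23^( - 1)*31^1*113^1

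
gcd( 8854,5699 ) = 1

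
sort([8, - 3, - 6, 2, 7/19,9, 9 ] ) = [  -  6,-3, 7/19, 2,  8 , 9, 9]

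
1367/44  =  31 + 3/44 =31.07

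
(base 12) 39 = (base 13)36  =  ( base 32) 1d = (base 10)45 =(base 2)101101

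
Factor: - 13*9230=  - 119990 = - 2^1*5^1*13^2* 71^1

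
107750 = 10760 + 96990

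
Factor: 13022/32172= 2^ ( - 1 ) *3^( - 1)*7^(-1)*17^1 = 17/42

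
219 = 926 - 707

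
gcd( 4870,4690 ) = 10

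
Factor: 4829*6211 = 29992919= 11^1 * 439^1*6211^1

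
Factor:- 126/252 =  - 1/2 = - 2^( - 1)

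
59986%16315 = 11041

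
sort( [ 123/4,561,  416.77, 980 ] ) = [ 123/4  ,  416.77, 561,980 ] 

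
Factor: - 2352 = - 2^4 * 3^1 * 7^2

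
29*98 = 2842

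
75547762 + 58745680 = 134293442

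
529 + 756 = 1285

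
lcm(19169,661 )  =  19169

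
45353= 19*2387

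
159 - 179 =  - 20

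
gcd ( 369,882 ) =9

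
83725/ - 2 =-41863 + 1/2 = -41862.50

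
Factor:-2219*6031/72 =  - 13382789/72 = - 2^( - 3)*3^( - 2 )*7^1*37^1*163^1*317^1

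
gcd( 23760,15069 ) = 3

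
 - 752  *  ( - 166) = 124832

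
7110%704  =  70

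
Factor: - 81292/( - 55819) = 2^2*20323^1*55819^ ( - 1)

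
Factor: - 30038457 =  - 3^1*167^1 * 59957^1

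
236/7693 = 236/7693 = 0.03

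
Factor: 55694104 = 2^3*31^1*71^1*3163^1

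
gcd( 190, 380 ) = 190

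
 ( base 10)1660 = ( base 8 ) 3174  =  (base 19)4B7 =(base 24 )2l4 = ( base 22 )39a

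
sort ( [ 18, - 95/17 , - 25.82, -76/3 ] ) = [ - 25.82,- 76/3, - 95/17, 18 ] 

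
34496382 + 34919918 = 69416300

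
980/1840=49/92 = 0.53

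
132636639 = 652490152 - 519853513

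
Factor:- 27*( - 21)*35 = 3^4 * 5^1 * 7^2 = 19845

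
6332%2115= 2102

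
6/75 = 2/25 = 0.08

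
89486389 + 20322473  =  109808862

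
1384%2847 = 1384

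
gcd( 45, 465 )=15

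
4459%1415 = 214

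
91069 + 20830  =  111899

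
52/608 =13/152= 0.09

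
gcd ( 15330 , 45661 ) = 7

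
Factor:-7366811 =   -  37^1*199103^1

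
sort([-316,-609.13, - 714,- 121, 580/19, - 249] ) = [ - 714,-609.13, - 316,-249, - 121,580/19]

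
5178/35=147 + 33/35 = 147.94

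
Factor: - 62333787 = - 3^1*967^1*21487^1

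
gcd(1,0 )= 1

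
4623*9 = 41607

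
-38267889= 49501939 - 87769828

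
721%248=225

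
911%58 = 41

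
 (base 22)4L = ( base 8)155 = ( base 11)9A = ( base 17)67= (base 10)109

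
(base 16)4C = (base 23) 37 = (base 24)34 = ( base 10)76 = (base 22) 3A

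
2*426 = 852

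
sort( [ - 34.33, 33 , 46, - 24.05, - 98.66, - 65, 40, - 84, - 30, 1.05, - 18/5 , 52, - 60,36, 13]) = [ - 98.66,-84, - 65, - 60, - 34.33, -30 , - 24.05,-18/5, 1.05,13 , 33, 36,40,46, 52]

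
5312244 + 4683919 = 9996163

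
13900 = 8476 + 5424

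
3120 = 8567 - 5447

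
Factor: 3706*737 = 2731322 = 2^1  *11^1*17^1 * 67^1*109^1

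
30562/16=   1910 + 1/8=1910.12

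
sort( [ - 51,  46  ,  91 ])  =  [ - 51,46,91]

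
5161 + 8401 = 13562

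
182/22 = 91/11 = 8.27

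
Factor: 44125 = 5^3*353^1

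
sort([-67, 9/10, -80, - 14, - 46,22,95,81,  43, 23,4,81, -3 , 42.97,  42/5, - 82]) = [ - 82,-80, - 67, - 46, - 14, - 3,9/10,4, 42/5, 22,23,42.97, 43  ,  81,81,  95 ]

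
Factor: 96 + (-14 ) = 2^1*41^1 = 82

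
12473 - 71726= - 59253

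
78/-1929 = - 26/643 = - 0.04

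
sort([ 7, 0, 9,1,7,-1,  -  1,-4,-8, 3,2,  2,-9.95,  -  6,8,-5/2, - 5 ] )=[- 9.95, - 8, - 6,-5,-4, - 5/2,-1, - 1,  0,1, 2, 2,3 , 7,7, 8,9 ]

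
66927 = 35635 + 31292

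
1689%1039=650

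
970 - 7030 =- 6060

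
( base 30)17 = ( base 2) 100101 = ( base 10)37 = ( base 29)18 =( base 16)25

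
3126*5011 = 15664386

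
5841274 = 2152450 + 3688824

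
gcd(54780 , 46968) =12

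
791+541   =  1332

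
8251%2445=916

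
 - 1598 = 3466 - 5064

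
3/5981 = 3/5981 =0.00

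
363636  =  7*51948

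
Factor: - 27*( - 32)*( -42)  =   - 36288= - 2^6*3^4*7^1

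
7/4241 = 7/4241= 0.00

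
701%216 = 53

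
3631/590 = 3631/590 = 6.15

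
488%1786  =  488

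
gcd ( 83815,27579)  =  1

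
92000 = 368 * 250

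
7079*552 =3907608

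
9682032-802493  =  8879539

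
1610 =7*230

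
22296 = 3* 7432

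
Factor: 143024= 2^4*7^1  *  1277^1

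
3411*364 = 1241604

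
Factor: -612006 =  -2^1* 3^1*102001^1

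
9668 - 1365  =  8303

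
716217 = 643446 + 72771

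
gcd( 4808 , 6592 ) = 8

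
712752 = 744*958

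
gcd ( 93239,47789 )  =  1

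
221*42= 9282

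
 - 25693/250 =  -25693/250 = - 102.77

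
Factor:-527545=-5^1*105509^1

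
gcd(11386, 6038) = 2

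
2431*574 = 1395394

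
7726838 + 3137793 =10864631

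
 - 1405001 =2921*( - 481) 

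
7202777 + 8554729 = 15757506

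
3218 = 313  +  2905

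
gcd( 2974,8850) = 2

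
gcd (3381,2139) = 69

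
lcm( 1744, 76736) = 76736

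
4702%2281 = 140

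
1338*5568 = 7449984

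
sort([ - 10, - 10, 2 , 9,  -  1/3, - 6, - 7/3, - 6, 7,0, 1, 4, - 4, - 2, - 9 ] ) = [ - 10,-10, - 9, - 6, - 6, - 4, - 7/3,-2, - 1/3, 0, 1,2,4, 7, 9] 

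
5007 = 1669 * 3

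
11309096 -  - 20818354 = 32127450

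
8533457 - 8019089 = 514368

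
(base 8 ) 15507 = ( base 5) 210413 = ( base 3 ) 100120122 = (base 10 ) 6983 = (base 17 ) 172d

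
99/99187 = 9/9017 = 0.00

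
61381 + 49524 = 110905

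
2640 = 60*44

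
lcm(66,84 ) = 924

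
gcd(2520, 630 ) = 630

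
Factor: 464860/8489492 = 5^1*61^(-1)*2113^1*3163^( - 1 )  =  10565/192943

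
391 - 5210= - 4819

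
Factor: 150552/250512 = 2^( - 1 )*3^2*41^1*307^(-1 ) = 369/614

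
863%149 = 118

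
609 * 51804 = 31548636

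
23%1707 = 23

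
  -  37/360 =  - 37/360=- 0.10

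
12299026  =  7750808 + 4548218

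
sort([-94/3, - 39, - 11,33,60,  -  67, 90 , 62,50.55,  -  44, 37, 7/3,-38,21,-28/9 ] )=[ - 67, - 44, - 39, - 38 ,- 94/3, - 11, - 28/9  ,  7/3,21,33,  37 , 50.55,60, 62,90]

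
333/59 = 333/59 = 5.64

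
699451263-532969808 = 166481455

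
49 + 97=146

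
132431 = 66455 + 65976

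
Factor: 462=2^1  *3^1 * 7^1 * 11^1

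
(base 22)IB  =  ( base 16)197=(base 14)211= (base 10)407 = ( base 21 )j8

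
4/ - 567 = - 4/567 = - 0.01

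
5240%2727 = 2513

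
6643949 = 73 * 91013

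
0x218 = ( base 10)536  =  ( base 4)20120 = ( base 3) 201212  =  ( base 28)J4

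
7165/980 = 7 + 61/196 = 7.31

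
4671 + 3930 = 8601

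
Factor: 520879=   61^1*8539^1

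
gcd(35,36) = 1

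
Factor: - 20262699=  - 3^2*2251411^1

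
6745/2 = 3372 + 1/2 = 3372.50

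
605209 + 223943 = 829152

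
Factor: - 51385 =-5^1* 43^1*239^1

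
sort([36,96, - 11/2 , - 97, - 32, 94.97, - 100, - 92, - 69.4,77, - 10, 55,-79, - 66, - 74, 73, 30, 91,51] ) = [ -100, - 97,  -  92,-79, - 74, - 69.4, - 66, - 32,-10,-11/2, 30, 36,51,55 , 73, 77 , 91,94.97, 96 ]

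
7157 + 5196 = 12353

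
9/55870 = 9/55870  =  0.00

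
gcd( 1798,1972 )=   58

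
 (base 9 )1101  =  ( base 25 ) 17B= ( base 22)1EJ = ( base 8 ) 1453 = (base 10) 811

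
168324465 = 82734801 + 85589664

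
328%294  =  34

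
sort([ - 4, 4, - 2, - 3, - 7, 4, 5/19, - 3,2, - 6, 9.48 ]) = [ - 7, - 6, - 4, - 3, - 3, - 2,  5/19,  2,4, 4,  9.48]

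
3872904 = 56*69159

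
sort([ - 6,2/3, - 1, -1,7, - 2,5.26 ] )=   [-6, - 2,  -  1,  -  1,  2/3,5.26, 7 ] 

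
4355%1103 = 1046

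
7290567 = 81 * 90007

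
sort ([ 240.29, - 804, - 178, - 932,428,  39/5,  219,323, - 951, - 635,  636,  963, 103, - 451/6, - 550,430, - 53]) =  [ - 951 , - 932,  -  804,  -  635, - 550, - 178, - 451/6, -53,39/5,  103 , 219,240.29, 323, 428,430,636,  963]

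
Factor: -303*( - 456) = 138168 = 2^3*3^2*19^1*101^1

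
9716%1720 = 1116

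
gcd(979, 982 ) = 1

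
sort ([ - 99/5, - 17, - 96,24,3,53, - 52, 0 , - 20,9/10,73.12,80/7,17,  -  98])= [ - 98,-96, - 52,-20,-99/5, - 17,0, 9/10,  3, 80/7,17,24,53,73.12]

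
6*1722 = 10332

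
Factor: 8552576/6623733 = 2^7*3^(-1 )  *109^1*613^1*2207911^(  -  1)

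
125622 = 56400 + 69222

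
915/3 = 305=305.00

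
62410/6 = 10401 + 2/3 = 10401.67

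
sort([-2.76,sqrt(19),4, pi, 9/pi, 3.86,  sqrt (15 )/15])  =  [ - 2.76, sqrt(15 ) /15,9/pi, pi, 3.86,  4 , sqrt( 19)]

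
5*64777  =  323885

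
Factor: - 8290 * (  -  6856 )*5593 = 317885090320 = 2^4* 5^1*7^1*17^1*47^1*829^1*857^1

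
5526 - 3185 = 2341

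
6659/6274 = 6659/6274=1.06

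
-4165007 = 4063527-8228534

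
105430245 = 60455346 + 44974899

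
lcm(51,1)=51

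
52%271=52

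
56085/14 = 4006+1/14= 4006.07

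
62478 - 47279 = 15199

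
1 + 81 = 82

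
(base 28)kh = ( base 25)n2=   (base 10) 577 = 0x241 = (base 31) ij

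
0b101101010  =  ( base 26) do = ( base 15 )192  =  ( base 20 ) I2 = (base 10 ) 362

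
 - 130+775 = 645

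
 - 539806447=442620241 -982426688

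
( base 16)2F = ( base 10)47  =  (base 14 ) 35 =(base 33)1E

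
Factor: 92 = 2^2*23^1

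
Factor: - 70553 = -7^1*10079^1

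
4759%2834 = 1925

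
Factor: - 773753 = -397^1*1949^1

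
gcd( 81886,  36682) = 2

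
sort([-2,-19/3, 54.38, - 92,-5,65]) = [ - 92, - 19/3, - 5, - 2,54.38, 65 ]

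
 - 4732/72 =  - 66 + 5/18 = - 65.72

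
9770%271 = 14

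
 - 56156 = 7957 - 64113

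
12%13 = 12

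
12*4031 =48372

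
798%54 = 42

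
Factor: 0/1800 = 0 = 0^1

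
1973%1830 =143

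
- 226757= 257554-484311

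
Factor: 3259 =3259^1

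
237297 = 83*2859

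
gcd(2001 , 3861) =3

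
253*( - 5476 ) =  - 1385428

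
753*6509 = 4901277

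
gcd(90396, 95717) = 1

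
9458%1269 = 575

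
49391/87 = 49391/87 = 567.71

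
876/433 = 2 + 10/433 = 2.02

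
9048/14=4524/7 = 646.29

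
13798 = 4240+9558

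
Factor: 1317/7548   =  439/2516 = 2^( - 2)*17^( - 1)*37^ ( - 1 )*439^1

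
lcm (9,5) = 45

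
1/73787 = 1/73787 = 0.00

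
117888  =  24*4912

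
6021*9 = 54189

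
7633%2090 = 1363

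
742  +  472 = 1214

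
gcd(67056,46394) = 2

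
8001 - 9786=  - 1785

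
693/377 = 693/377= 1.84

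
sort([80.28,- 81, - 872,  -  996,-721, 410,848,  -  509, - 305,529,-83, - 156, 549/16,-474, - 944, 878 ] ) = [  -  996, - 944,  -  872, - 721,  -  509, -474, - 305,-156,-83, - 81, 549/16,  80.28,410, 529, 848, 878 ]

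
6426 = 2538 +3888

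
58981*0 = 0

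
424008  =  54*7852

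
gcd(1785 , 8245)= 85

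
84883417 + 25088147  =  109971564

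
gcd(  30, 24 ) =6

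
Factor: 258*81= 2^1*3^5*43^1 = 20898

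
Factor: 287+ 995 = 2^1*641^1 = 1282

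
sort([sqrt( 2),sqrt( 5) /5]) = [sqrt ( 5)/5, sqrt(2)]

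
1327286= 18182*73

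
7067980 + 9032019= 16099999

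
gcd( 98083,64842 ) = 1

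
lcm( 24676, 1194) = 74028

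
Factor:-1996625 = -5^3*15973^1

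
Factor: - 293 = -293^1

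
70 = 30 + 40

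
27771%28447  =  27771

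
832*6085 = 5062720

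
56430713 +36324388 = 92755101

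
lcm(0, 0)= 0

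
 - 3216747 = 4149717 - 7366464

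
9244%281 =252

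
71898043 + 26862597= 98760640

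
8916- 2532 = 6384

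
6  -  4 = 2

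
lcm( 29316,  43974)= 87948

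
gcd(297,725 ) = 1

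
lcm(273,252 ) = 3276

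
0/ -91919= 0/1 = -0.00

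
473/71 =473/71=6.66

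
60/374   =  30/187  =  0.16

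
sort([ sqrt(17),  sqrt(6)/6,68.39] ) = [sqrt(6)/6,sqrt(17),68.39 ] 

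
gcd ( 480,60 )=60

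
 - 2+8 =6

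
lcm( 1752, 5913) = 47304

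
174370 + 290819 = 465189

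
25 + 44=69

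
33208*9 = 298872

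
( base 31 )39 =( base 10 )102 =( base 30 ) 3c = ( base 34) 30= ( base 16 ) 66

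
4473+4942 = 9415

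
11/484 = 1/44=0.02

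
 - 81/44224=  - 81/44224 = - 0.00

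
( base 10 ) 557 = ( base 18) 1ch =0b1000101101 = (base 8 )1055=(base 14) 2BB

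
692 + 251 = 943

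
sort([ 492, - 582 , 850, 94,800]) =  [-582,94, 492,800 , 850]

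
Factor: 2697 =3^1 * 29^1*31^1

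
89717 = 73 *1229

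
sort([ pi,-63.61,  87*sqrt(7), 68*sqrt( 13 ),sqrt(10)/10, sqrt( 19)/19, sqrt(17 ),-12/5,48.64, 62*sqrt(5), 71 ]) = [ - 63.61, - 12/5,sqrt( 19)/19, sqrt( 10)/10, pi, sqrt( 17), 48.64, 71,62*sqrt(5 ),87*sqrt( 7), 68*sqrt(13 ) ]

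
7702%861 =814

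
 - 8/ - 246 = 4/123 = 0.03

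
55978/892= 62 + 337/446=62.76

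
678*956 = 648168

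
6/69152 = 3/34576 = 0.00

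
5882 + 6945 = 12827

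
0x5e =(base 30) 34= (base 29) 37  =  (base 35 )2O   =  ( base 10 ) 94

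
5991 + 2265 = 8256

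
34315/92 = 34315/92 = 372.99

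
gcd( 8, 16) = 8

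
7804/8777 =7804/8777=0.89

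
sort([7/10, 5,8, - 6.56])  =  [-6.56, 7/10,5,8]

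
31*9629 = 298499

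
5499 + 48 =5547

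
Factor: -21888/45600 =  - 12/25 = - 2^2*3^1*5^( - 2)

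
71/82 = 71/82 = 0.87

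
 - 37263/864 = -44 + 251/288 = -43.13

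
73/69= 1 + 4/69 = 1.06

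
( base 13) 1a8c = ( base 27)5d7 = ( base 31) 454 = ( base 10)4003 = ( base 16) FA3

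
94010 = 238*395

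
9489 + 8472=17961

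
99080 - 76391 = 22689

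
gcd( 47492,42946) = 2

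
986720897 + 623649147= 1610370044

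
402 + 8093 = 8495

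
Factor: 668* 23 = 15364 = 2^2*23^1*167^1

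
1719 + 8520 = 10239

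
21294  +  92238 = 113532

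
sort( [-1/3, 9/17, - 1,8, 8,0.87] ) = [ - 1, - 1/3,  9/17, 0.87,8, 8] 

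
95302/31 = 95302/31  =  3074.26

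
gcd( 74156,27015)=1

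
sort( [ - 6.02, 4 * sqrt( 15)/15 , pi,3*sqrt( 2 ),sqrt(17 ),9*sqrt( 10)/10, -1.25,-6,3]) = [  -  6.02, - 6, - 1.25,4*sqrt( 15)/15,9*sqrt( 10 )/10, 3,pi,sqrt(17), 3*sqrt( 2) ]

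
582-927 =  - 345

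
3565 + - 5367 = - 1802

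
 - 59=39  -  98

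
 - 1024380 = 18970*( - 54)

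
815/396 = 815/396 = 2.06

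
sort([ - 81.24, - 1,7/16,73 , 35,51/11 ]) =[-81.24, - 1,7/16,51/11,35,73] 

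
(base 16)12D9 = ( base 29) 5lb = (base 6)34201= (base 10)4825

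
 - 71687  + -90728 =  - 162415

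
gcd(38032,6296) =8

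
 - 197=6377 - 6574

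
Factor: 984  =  2^3*3^1 *41^1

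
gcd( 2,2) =2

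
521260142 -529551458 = -8291316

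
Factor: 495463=19^1*89^1*293^1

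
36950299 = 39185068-2234769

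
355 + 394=749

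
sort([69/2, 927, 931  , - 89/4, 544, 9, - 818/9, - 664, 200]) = [ - 664, - 818/9, - 89/4, 9,  69/2,  200, 544,927, 931 ] 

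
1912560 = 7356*260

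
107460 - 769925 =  - 662465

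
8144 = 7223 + 921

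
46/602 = 23/301= 0.08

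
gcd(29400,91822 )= 2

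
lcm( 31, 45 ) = 1395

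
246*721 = 177366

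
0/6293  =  0 = 0.00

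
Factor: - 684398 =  - 2^1*11^1*13^1 * 2393^1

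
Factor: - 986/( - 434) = 493/217 =7^( - 1) * 17^1*29^1*31^(-1 )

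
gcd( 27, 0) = 27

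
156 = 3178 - 3022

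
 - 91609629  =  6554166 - 98163795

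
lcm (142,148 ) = 10508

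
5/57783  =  5/57783= 0.00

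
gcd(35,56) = 7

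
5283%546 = 369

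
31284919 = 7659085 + 23625834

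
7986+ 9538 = 17524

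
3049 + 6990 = 10039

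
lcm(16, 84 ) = 336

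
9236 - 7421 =1815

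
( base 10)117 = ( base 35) 3C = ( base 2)1110101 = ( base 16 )75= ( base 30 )3R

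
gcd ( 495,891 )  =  99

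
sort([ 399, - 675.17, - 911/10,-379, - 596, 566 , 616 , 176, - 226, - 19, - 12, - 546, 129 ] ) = [ -675.17, - 596, - 546,- 379,-226, - 911/10,- 19, - 12, 129,176, 399  ,  566, 616 ] 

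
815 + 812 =1627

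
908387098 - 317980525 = 590406573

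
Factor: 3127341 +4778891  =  2^3*988279^1 = 7906232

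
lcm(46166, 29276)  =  1200316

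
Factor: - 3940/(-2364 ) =3^( -1) * 5^1 = 5/3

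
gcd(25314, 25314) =25314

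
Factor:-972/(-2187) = 2^2*3^(-2)  =  4/9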